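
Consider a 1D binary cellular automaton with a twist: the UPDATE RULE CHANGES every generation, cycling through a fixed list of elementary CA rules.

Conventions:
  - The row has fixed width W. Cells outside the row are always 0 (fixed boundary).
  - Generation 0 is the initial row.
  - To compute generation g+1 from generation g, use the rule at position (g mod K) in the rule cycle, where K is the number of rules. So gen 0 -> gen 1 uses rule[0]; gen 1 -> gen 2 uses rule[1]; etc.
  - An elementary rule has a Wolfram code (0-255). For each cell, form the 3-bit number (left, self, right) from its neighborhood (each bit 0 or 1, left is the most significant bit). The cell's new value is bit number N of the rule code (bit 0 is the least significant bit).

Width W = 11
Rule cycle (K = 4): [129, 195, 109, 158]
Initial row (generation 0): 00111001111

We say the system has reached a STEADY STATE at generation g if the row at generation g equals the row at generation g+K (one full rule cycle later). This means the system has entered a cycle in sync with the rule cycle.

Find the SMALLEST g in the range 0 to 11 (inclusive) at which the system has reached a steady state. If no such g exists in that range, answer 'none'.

Answer: 5

Derivation:
Gen 0: 00111001111
Gen 1 (rule 129): 10010000110
Gen 2 (rule 195): 00100111010
Gen 3 (rule 109): 10100101110
Gen 4 (rule 158): 10111101101
Gen 5 (rule 129): 00011000000
Gen 6 (rule 195): 11101011111
Gen 7 (rule 109): 10111110001
Gen 8 (rule 158): 10111101011
Gen 9 (rule 129): 00011000000
Gen 10 (rule 195): 11101011111
Gen 11 (rule 109): 10111110001
Gen 12 (rule 158): 10111101011
Gen 13 (rule 129): 00011000000
Gen 14 (rule 195): 11101011111
Gen 15 (rule 109): 10111110001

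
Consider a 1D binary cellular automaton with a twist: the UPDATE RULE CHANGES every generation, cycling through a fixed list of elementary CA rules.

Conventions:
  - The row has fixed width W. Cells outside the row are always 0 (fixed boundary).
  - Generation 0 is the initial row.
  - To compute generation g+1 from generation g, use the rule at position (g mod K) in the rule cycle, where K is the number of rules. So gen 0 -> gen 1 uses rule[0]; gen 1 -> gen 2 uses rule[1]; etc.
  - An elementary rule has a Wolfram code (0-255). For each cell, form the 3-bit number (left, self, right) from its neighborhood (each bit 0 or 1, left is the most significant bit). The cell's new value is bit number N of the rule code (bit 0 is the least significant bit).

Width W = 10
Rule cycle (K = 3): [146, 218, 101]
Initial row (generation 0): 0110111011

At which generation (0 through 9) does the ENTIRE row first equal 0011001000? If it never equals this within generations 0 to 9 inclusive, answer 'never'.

Answer: 5

Derivation:
Gen 0: 0110111011
Gen 1 (rule 146): 1000010000
Gen 2 (rule 218): 0100101000
Gen 3 (rule 101): 0100111011
Gen 4 (rule 146): 1011010000
Gen 5 (rule 218): 0011001000
Gen 6 (rule 101): 1001001011
Gen 7 (rule 146): 0110110000
Gen 8 (rule 218): 1110111000
Gen 9 (rule 101): 0011001011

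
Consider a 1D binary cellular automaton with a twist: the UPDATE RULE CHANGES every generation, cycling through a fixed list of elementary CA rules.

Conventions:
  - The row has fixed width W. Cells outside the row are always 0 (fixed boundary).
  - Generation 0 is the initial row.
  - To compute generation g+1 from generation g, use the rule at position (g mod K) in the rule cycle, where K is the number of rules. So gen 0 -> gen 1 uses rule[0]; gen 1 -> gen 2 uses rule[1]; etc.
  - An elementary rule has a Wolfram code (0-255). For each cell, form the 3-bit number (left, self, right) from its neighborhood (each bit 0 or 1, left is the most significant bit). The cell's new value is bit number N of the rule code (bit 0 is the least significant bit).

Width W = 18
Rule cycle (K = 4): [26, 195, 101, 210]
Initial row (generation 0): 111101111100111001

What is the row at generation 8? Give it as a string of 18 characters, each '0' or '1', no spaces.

Answer: 010010111001001110

Derivation:
Gen 0: 111101111100111001
Gen 1 (rule 26): 100001000011100110
Gen 2 (rule 195): 001110011101101010
Gen 3 (rule 101): 100010000110111110
Gen 4 (rule 210): 010101001010011111
Gen 5 (rule 26): 100000110001110000
Gen 6 (rule 195): 001111010110110111
Gen 7 (rule 101): 100001111011011001
Gen 8 (rule 210): 010010111001001110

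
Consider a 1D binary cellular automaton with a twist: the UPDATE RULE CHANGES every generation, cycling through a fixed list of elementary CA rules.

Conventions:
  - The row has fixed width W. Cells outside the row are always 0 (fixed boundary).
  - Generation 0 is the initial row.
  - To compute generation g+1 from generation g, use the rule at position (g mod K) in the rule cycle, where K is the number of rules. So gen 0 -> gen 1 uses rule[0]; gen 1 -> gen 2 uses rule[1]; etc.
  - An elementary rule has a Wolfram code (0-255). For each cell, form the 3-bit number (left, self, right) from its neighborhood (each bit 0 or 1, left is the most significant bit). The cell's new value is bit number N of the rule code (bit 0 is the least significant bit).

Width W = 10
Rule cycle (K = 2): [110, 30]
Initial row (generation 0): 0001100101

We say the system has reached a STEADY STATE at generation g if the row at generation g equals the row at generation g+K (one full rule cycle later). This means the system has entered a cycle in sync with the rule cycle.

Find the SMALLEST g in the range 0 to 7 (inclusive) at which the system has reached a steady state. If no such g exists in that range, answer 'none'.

Answer: none

Derivation:
Gen 0: 0001100101
Gen 1 (rule 110): 0011101111
Gen 2 (rule 30): 0110001000
Gen 3 (rule 110): 1110011000
Gen 4 (rule 30): 1001110100
Gen 5 (rule 110): 1011011100
Gen 6 (rule 30): 1010010010
Gen 7 (rule 110): 1110110110
Gen 8 (rule 30): 1000100101
Gen 9 (rule 110): 1001101111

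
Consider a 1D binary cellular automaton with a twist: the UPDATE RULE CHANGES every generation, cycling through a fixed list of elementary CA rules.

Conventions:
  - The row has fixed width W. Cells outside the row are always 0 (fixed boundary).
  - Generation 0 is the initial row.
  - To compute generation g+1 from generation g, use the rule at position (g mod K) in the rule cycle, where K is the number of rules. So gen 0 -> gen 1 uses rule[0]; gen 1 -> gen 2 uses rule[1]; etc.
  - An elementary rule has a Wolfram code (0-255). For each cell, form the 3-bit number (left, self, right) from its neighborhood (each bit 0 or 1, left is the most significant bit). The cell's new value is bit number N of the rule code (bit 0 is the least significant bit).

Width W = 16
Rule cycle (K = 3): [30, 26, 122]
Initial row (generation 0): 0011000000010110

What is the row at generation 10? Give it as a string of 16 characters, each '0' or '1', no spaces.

Answer: 0011010011001101

Derivation:
Gen 0: 0011000000010110
Gen 1 (rule 30): 0110100000110101
Gen 2 (rule 26): 1100010001100000
Gen 3 (rule 122): 1110101011110000
Gen 4 (rule 30): 1000101010001000
Gen 5 (rule 26): 0101000001010100
Gen 6 (rule 122): 1010100010101010
Gen 7 (rule 30): 1010110110101011
Gen 8 (rule 26): 0000100100000010
Gen 9 (rule 122): 0001011010000101
Gen 10 (rule 30): 0011010011001101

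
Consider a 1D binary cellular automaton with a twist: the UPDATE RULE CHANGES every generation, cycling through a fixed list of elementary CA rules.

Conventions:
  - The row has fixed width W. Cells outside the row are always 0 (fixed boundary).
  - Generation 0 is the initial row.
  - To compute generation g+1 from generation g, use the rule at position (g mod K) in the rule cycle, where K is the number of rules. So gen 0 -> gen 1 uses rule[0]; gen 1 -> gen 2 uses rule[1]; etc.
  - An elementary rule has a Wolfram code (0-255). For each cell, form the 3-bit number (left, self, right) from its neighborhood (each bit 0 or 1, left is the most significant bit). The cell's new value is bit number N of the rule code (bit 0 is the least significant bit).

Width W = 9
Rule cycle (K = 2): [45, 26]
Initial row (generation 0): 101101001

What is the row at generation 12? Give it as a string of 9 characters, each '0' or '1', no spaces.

Gen 0: 101101001
Gen 1 (rule 45): 111011001
Gen 2 (rule 26): 100010110
Gen 3 (rule 45): 101011100
Gen 4 (rule 26): 000010010
Gen 5 (rule 45): 111010010
Gen 6 (rule 26): 100001101
Gen 7 (rule 45): 101101011
Gen 8 (rule 26): 001000010
Gen 9 (rule 45): 101011010
Gen 10 (rule 26): 000010001
Gen 11 (rule 45): 111010101
Gen 12 (rule 26): 100000000

Answer: 100000000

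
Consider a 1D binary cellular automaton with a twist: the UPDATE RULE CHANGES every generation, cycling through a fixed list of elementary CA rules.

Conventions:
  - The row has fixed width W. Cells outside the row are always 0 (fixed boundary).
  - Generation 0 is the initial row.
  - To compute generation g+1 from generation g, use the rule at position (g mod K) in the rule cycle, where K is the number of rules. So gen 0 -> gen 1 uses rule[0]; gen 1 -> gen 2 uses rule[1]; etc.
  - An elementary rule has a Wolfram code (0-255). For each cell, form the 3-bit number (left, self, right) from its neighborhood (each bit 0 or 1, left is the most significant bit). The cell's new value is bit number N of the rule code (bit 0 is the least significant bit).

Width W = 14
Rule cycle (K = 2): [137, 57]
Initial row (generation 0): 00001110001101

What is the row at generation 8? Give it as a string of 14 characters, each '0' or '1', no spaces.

Answer: 00111010110001

Derivation:
Gen 0: 00001110001101
Gen 1 (rule 137): 11101100101000
Gen 2 (rule 57): 10011010010111
Gen 3 (rule 137): 00010000000110
Gen 4 (rule 57): 11001111110101
Gen 5 (rule 137): 10001111100000
Gen 6 (rule 57): 01101000011111
Gen 7 (rule 137): 01000011011110
Gen 8 (rule 57): 00111010110001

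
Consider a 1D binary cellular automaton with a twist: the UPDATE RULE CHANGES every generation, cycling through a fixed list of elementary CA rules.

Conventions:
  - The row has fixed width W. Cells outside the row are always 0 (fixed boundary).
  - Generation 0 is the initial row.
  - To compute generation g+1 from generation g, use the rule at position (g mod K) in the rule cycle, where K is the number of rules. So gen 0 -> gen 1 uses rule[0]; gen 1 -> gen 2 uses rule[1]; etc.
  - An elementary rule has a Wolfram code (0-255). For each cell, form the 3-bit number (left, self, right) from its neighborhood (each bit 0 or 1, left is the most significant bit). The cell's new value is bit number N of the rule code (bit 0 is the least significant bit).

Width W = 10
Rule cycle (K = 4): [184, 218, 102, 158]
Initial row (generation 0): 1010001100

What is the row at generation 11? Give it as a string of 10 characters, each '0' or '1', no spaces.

Answer: 1000100100

Derivation:
Gen 0: 1010001100
Gen 1 (rule 184): 0101001010
Gen 2 (rule 218): 1000110001
Gen 3 (rule 102): 1001010011
Gen 4 (rule 158): 1111011110
Gen 5 (rule 184): 1110111101
Gen 6 (rule 218): 1110111100
Gen 7 (rule 102): 0011000100
Gen 8 (rule 158): 0110101110
Gen 9 (rule 184): 0101011101
Gen 10 (rule 218): 1000011100
Gen 11 (rule 102): 1000100100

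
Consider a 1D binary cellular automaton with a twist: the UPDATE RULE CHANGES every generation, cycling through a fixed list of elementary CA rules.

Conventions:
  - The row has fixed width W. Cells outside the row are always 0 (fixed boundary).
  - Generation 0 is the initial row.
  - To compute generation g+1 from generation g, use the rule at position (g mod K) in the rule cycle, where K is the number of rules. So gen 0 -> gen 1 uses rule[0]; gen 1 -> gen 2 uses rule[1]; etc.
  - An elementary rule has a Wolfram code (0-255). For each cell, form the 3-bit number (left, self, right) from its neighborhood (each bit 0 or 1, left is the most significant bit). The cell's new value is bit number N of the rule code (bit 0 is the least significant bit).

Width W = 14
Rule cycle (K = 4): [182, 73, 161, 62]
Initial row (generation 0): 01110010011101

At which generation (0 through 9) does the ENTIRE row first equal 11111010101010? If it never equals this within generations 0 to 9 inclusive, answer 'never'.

Answer: 5

Derivation:
Gen 0: 01110010011101
Gen 1 (rule 182): 10101111101011
Gen 2 (rule 73): 00001000100011
Gen 3 (rule 161): 11100010001000
Gen 4 (rule 62): 10010111011100
Gen 5 (rule 182): 11111010101010
Gen 6 (rule 73): 10001000000000
Gen 7 (rule 161): 00100011111111
Gen 8 (rule 62): 01110110000000
Gen 9 (rule 182): 10101001000000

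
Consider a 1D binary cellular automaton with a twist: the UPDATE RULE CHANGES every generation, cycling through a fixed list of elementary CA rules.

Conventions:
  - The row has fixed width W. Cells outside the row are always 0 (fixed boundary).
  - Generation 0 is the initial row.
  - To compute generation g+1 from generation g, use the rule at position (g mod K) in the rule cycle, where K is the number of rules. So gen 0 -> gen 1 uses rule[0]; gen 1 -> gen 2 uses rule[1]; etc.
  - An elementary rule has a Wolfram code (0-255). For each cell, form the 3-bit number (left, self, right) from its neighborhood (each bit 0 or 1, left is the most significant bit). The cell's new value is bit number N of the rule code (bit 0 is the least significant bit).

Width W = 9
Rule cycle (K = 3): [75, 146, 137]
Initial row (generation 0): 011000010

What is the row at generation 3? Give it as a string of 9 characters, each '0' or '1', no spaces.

Gen 0: 011000010
Gen 1 (rule 75): 111011100
Gen 2 (rule 146): 010001010
Gen 3 (rule 137): 000100000

Answer: 000100000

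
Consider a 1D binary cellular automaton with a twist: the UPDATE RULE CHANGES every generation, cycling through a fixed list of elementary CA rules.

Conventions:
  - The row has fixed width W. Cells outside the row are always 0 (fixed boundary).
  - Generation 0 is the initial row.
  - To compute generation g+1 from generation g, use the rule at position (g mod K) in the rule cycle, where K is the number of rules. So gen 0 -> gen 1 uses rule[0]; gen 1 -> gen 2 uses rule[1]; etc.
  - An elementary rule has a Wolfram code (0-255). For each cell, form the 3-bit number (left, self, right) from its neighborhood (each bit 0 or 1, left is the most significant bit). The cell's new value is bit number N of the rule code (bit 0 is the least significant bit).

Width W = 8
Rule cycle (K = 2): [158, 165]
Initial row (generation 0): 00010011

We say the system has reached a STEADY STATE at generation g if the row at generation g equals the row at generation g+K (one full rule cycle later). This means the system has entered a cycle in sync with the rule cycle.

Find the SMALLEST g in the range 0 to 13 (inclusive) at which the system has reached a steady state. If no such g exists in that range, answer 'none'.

Gen 0: 00010011
Gen 1 (rule 158): 00111110
Gen 2 (rule 165): 10011100
Gen 3 (rule 158): 11111010
Gen 4 (rule 165): 01110110
Gen 5 (rule 158): 11100101
Gen 6 (rule 165): 01000111
Gen 7 (rule 158): 11101110
Gen 8 (rule 165): 01010100
Gen 9 (rule 158): 11010110
Gen 10 (rule 165): 00111000
Gen 11 (rule 158): 01110100
Gen 12 (rule 165): 00101101
Gen 13 (rule 158): 01101001
Gen 14 (rule 165): 00011001
Gen 15 (rule 158): 00110111

Answer: none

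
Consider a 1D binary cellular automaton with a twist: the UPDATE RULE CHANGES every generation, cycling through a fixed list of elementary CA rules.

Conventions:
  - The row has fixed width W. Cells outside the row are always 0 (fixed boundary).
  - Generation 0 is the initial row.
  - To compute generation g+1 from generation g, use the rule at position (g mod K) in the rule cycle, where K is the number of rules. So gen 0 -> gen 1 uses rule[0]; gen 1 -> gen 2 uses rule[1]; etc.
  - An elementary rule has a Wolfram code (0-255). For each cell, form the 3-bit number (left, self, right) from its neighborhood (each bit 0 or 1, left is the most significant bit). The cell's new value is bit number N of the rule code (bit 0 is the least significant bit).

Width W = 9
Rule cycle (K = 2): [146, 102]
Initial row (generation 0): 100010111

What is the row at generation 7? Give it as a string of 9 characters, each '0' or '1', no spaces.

Gen 0: 100010111
Gen 1 (rule 146): 010100010
Gen 2 (rule 102): 111100110
Gen 3 (rule 146): 011011001
Gen 4 (rule 102): 101101011
Gen 5 (rule 146): 000000000
Gen 6 (rule 102): 000000000
Gen 7 (rule 146): 000000000

Answer: 000000000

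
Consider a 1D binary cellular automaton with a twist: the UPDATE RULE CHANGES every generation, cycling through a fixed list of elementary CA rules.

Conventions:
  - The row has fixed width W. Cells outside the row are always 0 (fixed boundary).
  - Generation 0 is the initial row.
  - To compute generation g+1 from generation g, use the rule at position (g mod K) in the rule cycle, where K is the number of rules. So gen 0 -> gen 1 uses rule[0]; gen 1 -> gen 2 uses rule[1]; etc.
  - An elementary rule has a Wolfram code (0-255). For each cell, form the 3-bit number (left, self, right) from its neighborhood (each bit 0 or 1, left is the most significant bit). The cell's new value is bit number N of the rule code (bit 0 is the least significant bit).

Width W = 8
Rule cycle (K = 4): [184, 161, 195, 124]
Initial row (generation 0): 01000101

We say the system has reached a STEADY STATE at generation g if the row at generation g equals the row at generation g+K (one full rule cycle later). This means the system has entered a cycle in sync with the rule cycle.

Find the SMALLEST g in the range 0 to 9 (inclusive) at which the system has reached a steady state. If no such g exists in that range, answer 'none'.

Answer: 2

Derivation:
Gen 0: 01000101
Gen 1 (rule 184): 00100010
Gen 2 (rule 161): 10001000
Gen 3 (rule 195): 00110011
Gen 4 (rule 124): 00111011
Gen 5 (rule 184): 00110110
Gen 6 (rule 161): 10001000
Gen 7 (rule 195): 00110011
Gen 8 (rule 124): 00111011
Gen 9 (rule 184): 00110110
Gen 10 (rule 161): 10001000
Gen 11 (rule 195): 00110011
Gen 12 (rule 124): 00111011
Gen 13 (rule 184): 00110110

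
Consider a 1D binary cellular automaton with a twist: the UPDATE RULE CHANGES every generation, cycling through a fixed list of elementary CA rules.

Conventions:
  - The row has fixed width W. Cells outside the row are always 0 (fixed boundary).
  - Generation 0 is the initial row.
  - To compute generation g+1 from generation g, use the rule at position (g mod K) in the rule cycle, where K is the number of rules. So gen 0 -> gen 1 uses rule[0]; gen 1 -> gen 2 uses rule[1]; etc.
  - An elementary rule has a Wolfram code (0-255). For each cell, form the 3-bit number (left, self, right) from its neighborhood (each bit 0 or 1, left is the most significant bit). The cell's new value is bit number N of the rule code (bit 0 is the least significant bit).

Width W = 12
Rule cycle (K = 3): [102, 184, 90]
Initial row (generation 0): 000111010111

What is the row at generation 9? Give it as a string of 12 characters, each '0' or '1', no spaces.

Answer: 111010100001

Derivation:
Gen 0: 000111010111
Gen 1 (rule 102): 001001111001
Gen 2 (rule 184): 000101110100
Gen 3 (rule 90): 001001010010
Gen 4 (rule 102): 011011110110
Gen 5 (rule 184): 010111101101
Gen 6 (rule 90): 100100101100
Gen 7 (rule 102): 101101110100
Gen 8 (rule 184): 011011101010
Gen 9 (rule 90): 111010100001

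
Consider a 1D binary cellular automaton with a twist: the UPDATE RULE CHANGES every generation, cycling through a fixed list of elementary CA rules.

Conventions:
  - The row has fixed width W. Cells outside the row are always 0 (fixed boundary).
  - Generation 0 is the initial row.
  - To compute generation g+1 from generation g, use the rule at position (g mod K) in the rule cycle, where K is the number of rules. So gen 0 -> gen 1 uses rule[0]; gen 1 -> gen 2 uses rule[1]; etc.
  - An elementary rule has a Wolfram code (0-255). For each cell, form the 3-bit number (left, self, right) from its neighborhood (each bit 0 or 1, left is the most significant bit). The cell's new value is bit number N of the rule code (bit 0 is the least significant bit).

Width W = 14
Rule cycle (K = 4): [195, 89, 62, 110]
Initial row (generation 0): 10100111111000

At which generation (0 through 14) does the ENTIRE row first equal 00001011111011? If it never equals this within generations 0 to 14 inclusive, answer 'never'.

Answer: 1

Derivation:
Gen 0: 10100111111000
Gen 1 (rule 195): 00001011111011
Gen 2 (rule 89): 11100010001011
Gen 3 (rule 62): 10010111011110
Gen 4 (rule 110): 10111101110010
Gen 5 (rule 195): 00011100110100
Gen 6 (rule 89): 11010110110011
Gen 7 (rule 62): 10111101101110
Gen 8 (rule 110): 11100111111010
Gen 9 (rule 195): 01101011111000
Gen 10 (rule 89): 01100010001111
Gen 11 (rule 62): 11010111011000
Gen 12 (rule 110): 11111101111000
Gen 13 (rule 195): 01111100111011
Gen 14 (rule 89): 01000110101011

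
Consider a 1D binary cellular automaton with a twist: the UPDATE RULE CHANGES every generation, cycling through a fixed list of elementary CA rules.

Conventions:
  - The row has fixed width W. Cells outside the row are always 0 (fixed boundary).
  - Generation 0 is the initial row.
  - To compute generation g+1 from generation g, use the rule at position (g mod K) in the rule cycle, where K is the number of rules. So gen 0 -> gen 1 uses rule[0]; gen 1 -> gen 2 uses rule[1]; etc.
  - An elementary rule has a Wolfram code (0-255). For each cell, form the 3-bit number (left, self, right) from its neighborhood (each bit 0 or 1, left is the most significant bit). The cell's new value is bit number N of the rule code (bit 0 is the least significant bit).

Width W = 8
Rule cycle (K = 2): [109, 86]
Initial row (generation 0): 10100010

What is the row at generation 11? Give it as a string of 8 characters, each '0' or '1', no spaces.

Answer: 10011111

Derivation:
Gen 0: 10100010
Gen 1 (rule 109): 11101010
Gen 2 (rule 86): 00101011
Gen 3 (rule 109): 10111111
Gen 4 (rule 86): 10000001
Gen 5 (rule 109): 10111101
Gen 6 (rule 86): 10000101
Gen 7 (rule 109): 10110111
Gen 8 (rule 86): 10010001
Gen 9 (rule 109): 10010101
Gen 10 (rule 86): 11110101
Gen 11 (rule 109): 10011111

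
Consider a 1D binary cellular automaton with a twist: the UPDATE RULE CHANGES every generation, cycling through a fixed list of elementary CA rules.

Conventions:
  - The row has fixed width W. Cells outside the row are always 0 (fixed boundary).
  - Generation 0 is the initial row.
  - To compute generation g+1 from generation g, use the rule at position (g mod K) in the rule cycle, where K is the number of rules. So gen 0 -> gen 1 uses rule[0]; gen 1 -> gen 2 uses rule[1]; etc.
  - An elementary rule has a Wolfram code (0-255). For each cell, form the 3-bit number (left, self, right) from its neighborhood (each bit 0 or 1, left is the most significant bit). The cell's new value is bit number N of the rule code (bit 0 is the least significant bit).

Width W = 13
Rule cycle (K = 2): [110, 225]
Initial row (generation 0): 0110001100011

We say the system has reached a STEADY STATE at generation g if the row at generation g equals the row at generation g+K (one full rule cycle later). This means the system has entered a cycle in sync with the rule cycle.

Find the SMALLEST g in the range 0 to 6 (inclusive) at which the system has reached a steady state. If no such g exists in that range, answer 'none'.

Answer: 0

Derivation:
Gen 0: 0110001100011
Gen 1 (rule 110): 1110011100111
Gen 2 (rule 225): 0110001100011
Gen 3 (rule 110): 1110011100111
Gen 4 (rule 225): 0110001100011
Gen 5 (rule 110): 1110011100111
Gen 6 (rule 225): 0110001100011
Gen 7 (rule 110): 1110011100111
Gen 8 (rule 225): 0110001100011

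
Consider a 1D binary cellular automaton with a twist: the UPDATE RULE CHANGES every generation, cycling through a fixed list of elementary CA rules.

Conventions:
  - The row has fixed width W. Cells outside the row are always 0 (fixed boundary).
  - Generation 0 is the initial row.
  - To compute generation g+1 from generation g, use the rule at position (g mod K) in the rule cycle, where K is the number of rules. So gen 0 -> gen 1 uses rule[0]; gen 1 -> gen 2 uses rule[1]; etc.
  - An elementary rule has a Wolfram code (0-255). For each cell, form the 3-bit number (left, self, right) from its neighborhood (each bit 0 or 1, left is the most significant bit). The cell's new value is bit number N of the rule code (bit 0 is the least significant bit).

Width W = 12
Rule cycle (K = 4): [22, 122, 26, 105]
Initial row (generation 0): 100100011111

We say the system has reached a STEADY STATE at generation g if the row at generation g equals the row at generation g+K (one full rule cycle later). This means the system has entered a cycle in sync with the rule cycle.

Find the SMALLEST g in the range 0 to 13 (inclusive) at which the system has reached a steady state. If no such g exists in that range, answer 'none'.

Answer: none

Derivation:
Gen 0: 100100011111
Gen 1 (rule 22): 111110100000
Gen 2 (rule 122): 100011010000
Gen 3 (rule 26): 010110001000
Gen 4 (rule 105): 001110100011
Gen 5 (rule 22): 010000110100
Gen 6 (rule 122): 101001111010
Gen 7 (rule 26): 000111000001
Gen 8 (rule 105): 110101011100
Gen 9 (rule 22): 000101000010
Gen 10 (rule 122): 001010100101
Gen 11 (rule 26): 010000011000
Gen 12 (rule 105): 000111011011
Gen 13 (rule 22): 001000000000
Gen 14 (rule 122): 010100000000
Gen 15 (rule 26): 100010000000
Gen 16 (rule 105): 001000111111
Gen 17 (rule 22): 011101000000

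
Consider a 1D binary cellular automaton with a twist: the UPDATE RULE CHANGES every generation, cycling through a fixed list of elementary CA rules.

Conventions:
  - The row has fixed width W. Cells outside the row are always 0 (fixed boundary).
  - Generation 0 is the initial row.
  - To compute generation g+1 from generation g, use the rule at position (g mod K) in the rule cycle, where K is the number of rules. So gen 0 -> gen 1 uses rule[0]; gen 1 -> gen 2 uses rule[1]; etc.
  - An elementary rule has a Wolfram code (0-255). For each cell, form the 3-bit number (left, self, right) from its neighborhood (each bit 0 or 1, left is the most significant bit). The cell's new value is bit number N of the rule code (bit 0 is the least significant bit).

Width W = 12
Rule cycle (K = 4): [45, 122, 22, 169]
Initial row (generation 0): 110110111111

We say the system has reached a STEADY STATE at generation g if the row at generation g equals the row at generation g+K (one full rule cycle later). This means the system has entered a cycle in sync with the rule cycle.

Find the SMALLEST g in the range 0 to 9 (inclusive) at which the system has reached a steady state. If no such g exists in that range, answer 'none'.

Gen 0: 110110111111
Gen 1 (rule 45): 101101100000
Gen 2 (rule 122): 011111110000
Gen 3 (rule 22): 100000001000
Gen 4 (rule 169): 001111100011
Gen 5 (rule 45): 101000001010
Gen 6 (rule 122): 010100010101
Gen 7 (rule 22): 110110110101
Gen 8 (rule 169): 101101101010
Gen 9 (rule 45): 111011011110
Gen 10 (rule 122): 101111110011
Gen 11 (rule 22): 100000001100
Gen 12 (rule 169): 001111101001
Gen 13 (rule 45): 101000011001

Answer: none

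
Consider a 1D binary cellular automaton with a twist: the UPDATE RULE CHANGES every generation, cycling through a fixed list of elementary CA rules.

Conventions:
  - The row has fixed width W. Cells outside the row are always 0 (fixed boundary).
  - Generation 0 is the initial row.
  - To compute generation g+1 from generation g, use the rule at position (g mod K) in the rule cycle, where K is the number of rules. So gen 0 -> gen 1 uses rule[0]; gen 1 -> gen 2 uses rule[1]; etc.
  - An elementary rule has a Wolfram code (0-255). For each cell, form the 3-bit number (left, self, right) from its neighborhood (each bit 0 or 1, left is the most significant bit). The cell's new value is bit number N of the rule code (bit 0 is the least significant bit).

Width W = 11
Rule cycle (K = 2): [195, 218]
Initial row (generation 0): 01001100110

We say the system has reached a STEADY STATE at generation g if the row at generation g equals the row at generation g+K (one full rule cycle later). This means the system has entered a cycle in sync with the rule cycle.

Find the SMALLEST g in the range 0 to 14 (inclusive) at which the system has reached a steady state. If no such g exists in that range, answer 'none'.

Answer: 8

Derivation:
Gen 0: 01001100110
Gen 1 (rule 195): 10010101010
Gen 2 (rule 218): 01100000001
Gen 3 (rule 195): 10101111110
Gen 4 (rule 218): 00001111111
Gen 5 (rule 195): 11110111111
Gen 6 (rule 218): 11110111111
Gen 7 (rule 195): 01110011111
Gen 8 (rule 218): 11111111111
Gen 9 (rule 195): 01111111111
Gen 10 (rule 218): 11111111111
Gen 11 (rule 195): 01111111111
Gen 12 (rule 218): 11111111111
Gen 13 (rule 195): 01111111111
Gen 14 (rule 218): 11111111111
Gen 15 (rule 195): 01111111111
Gen 16 (rule 218): 11111111111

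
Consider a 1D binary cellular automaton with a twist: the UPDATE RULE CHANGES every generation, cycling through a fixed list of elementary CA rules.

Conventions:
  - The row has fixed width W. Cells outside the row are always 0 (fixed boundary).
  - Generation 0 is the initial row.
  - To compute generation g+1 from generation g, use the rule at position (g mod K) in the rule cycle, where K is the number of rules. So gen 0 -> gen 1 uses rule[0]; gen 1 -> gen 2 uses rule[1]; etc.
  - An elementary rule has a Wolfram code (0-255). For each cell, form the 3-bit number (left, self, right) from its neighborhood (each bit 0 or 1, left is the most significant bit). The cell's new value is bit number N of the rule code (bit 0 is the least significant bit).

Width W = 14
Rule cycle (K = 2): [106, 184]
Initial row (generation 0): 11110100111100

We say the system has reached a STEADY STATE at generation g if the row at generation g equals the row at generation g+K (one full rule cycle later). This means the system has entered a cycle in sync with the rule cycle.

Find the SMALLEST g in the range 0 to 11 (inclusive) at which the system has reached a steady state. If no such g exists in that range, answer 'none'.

Gen 0: 11110100111100
Gen 1 (rule 106): 10011001100100
Gen 2 (rule 184): 01010101010010
Gen 3 (rule 106): 10101010100100
Gen 4 (rule 184): 01010101010010
Gen 5 (rule 106): 10101010100100
Gen 6 (rule 184): 01010101010010
Gen 7 (rule 106): 10101010100100
Gen 8 (rule 184): 01010101010010
Gen 9 (rule 106): 10101010100100
Gen 10 (rule 184): 01010101010010
Gen 11 (rule 106): 10101010100100
Gen 12 (rule 184): 01010101010010
Gen 13 (rule 106): 10101010100100

Answer: 2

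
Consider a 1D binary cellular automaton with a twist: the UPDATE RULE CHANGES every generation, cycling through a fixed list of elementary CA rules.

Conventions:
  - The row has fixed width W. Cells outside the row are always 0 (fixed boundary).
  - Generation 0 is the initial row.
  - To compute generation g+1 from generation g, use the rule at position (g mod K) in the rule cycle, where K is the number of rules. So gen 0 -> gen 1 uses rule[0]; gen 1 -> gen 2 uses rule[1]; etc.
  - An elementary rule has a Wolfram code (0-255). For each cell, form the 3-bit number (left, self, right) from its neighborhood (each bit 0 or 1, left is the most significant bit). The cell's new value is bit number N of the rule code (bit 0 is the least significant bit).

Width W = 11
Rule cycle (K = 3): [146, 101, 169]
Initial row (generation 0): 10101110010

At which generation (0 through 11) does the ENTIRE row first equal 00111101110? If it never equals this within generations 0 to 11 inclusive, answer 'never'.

Gen 0: 10101110010
Gen 1 (rule 146): 00000101101
Gen 2 (rule 101): 11110110111
Gen 3 (rule 169): 11101101110
Gen 4 (rule 146): 01000000101
Gen 5 (rule 101): 01011110111
Gen 6 (rule 169): 00111101110
Gen 7 (rule 146): 01011000101
Gen 8 (rule 101): 01101010111
Gen 9 (rule 169): 01010101110
Gen 10 (rule 146): 10000000101
Gen 11 (rule 101): 10111110111

Answer: 6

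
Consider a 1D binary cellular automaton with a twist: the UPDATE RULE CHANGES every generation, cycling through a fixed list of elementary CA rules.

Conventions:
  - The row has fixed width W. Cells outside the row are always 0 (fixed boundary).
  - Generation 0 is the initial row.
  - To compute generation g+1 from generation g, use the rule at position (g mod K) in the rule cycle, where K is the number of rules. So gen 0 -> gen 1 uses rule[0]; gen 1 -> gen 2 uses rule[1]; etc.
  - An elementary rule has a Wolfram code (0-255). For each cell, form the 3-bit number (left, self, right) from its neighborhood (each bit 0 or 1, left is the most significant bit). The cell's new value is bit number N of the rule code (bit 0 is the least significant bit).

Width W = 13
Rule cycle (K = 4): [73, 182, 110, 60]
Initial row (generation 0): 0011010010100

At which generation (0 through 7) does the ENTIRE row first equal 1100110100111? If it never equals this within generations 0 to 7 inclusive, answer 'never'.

Answer: never

Derivation:
Gen 0: 0011010010100
Gen 1 (rule 73): 1011000000001
Gen 2 (rule 182): 1100100000011
Gen 3 (rule 110): 1101100000111
Gen 4 (rule 60): 1011010000100
Gen 5 (rule 73): 0011000110001
Gen 6 (rule 182): 0100101001011
Gen 7 (rule 110): 1101111011111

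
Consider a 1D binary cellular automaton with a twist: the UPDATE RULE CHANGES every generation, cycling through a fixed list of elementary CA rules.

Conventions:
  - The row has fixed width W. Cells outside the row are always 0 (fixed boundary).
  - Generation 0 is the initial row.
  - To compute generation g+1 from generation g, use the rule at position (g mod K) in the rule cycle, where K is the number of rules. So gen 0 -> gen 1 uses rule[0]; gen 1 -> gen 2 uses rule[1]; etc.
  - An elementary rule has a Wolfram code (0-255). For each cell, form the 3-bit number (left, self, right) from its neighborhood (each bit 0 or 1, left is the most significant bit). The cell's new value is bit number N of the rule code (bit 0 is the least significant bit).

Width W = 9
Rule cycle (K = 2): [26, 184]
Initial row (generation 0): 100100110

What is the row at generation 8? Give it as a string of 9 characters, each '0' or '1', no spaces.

Answer: 101000001

Derivation:
Gen 0: 100100110
Gen 1 (rule 26): 011011101
Gen 2 (rule 184): 010111010
Gen 3 (rule 26): 100100001
Gen 4 (rule 184): 010010000
Gen 5 (rule 26): 101101000
Gen 6 (rule 184): 011010100
Gen 7 (rule 26): 110000010
Gen 8 (rule 184): 101000001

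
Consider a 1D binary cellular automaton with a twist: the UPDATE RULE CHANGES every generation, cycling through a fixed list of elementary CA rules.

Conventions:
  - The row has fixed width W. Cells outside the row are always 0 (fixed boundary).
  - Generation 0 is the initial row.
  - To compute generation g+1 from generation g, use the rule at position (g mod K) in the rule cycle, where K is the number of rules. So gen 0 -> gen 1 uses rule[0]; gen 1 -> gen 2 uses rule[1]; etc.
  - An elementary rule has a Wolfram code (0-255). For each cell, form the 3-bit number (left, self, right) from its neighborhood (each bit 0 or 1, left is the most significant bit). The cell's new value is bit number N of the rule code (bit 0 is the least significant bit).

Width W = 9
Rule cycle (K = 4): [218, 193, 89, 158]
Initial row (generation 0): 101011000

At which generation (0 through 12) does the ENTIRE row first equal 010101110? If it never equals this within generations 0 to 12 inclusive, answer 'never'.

Answer: never

Derivation:
Gen 0: 101011000
Gen 1 (rule 218): 000011100
Gen 2 (rule 193): 111001101
Gen 3 (rule 89): 101101100
Gen 4 (rule 158): 101001010
Gen 5 (rule 218): 000110001
Gen 6 (rule 193): 110010100
Gen 7 (rule 89): 111000011
Gen 8 (rule 158): 110100110
Gen 9 (rule 218): 110011111
Gen 10 (rule 193): 010001111
Gen 11 (rule 89): 001101001
Gen 12 (rule 158): 011001111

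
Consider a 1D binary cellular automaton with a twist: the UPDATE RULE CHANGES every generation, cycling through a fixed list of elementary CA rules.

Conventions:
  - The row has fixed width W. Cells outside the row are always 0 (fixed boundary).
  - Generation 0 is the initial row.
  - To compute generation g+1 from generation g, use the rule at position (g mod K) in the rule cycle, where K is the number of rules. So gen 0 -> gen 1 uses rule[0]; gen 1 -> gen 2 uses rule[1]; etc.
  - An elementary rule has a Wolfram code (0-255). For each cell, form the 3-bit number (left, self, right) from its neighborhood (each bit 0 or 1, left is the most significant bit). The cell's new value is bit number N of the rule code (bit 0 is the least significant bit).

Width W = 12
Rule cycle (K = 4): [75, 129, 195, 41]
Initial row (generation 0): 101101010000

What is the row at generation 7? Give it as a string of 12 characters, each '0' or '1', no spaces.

Gen 0: 101101010000
Gen 1 (rule 75): 001100000111
Gen 2 (rule 129): 100001110010
Gen 3 (rule 195): 001110110100
Gen 4 (rule 41): 101001101001
Gen 5 (rule 75): 000011100010
Gen 6 (rule 129): 111001001000
Gen 7 (rule 195): 011010010011

Answer: 011010010011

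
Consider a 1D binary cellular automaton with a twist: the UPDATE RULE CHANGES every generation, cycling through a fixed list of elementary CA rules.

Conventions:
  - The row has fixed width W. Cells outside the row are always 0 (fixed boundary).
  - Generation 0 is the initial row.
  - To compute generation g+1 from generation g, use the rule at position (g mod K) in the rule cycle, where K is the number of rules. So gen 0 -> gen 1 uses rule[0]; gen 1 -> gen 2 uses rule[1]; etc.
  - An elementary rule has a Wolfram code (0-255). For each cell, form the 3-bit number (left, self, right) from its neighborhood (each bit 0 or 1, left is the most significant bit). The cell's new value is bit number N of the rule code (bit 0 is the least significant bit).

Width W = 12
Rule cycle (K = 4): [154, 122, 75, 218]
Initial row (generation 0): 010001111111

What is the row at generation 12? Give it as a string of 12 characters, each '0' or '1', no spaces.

Answer: 011110001111

Derivation:
Gen 0: 010001111111
Gen 1 (rule 154): 101011111110
Gen 2 (rule 122): 010110000011
Gen 3 (rule 75): 100110111111
Gen 4 (rule 218): 011110111111
Gen 5 (rule 154): 111100111110
Gen 6 (rule 122): 100111100011
Gen 7 (rule 75): 001100101111
Gen 8 (rule 218): 011111001111
Gen 9 (rule 154): 111110111110
Gen 10 (rule 122): 100011100011
Gen 11 (rule 75): 001110101111
Gen 12 (rule 218): 011110001111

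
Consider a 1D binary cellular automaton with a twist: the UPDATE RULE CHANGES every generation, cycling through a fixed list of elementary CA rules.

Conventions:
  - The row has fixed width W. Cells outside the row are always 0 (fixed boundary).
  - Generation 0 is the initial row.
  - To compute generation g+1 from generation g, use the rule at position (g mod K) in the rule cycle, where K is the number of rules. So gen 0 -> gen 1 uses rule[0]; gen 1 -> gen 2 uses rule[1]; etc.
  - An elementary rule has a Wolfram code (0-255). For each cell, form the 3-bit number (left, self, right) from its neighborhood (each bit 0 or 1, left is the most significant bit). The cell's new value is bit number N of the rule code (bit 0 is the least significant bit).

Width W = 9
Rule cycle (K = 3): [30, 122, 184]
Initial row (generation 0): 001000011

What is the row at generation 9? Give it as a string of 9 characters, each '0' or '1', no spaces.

Answer: 111111110

Derivation:
Gen 0: 001000011
Gen 1 (rule 30): 011100110
Gen 2 (rule 122): 110111111
Gen 3 (rule 184): 101111110
Gen 4 (rule 30): 101000001
Gen 5 (rule 122): 010100010
Gen 6 (rule 184): 001010001
Gen 7 (rule 30): 011011011
Gen 8 (rule 122): 111111111
Gen 9 (rule 184): 111111110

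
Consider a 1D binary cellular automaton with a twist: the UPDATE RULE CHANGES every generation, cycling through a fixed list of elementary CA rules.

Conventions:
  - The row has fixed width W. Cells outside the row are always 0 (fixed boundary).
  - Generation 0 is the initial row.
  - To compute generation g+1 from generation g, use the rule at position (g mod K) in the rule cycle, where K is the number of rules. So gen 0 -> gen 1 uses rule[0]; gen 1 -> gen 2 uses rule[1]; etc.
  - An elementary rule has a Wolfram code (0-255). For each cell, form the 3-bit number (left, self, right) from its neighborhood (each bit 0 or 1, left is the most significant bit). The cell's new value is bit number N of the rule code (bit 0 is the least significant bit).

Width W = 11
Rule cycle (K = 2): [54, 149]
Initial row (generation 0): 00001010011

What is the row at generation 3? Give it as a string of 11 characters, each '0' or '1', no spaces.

Gen 0: 00001010011
Gen 1 (rule 54): 00011111100
Gen 2 (rule 149): 11001111011
Gen 3 (rule 54): 00110000100

Answer: 00110000100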